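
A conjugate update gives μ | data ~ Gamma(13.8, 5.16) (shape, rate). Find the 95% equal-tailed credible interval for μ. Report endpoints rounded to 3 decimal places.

[1.455, 4.259]

Posterior: Gamma(shape 13.8, rate 5.16).
Equal-tailed 95% interval: Gamma(13.8, 5.16) quantiles at 0.025 and 0.975.
Posterior mean ≈ 2.674, SD ≈ 0.720; a Normal approximation gives roughly [1.263, 4.085].
Exact: lower = 1.455; upper = 4.259.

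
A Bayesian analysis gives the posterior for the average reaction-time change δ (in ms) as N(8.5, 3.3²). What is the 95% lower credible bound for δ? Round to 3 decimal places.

3.072

Need L with P(δ ≥ L) = 0.95: L = 8.5 − z_{0.05}·3.3.
z = 1.645; L = 8.5 − 1.645 × 3.3 = 3.072.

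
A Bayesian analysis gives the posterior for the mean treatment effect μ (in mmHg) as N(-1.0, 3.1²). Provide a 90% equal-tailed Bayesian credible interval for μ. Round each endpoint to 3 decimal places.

The posterior is symmetric, so the 90% equal-tailed interval is μ = -1.0 ± z·3.1 with z = 1.645.
Half-width: 1.645 × 3.1 = 5.099.
-1.0 − 5.099 = -6.099; -1.0 + 5.099 = 4.099.

[-6.099, 4.099]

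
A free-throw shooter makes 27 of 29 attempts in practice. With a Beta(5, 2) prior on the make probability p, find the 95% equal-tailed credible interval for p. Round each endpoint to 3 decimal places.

[0.769, 0.968]

Posterior: Beta(5+27, 2+2) = Beta(32, 4).
Equal-tailed 95% interval: the 0.025 and 0.975 quantiles of Beta(32, 4).
Posterior mean ≈ 0.889, SD ≈ 0.052; a Normal approximation gives roughly [0.788, 0.990].
Exact: F⁻¹(0.025) = 0.769; F⁻¹(0.975) = 0.968.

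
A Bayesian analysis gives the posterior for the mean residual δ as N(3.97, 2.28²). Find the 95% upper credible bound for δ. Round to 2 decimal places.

7.72

Need U with P(δ ≤ U) = 0.95: U = 3.97 + z_{0.05}·2.28.
z = 1.645; U = 3.97 + 1.645 × 2.28 = 7.72.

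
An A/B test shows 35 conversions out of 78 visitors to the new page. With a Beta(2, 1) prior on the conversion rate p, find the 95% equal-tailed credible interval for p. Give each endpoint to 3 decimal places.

Posterior: Beta(2+35, 1+43) = Beta(37, 44).
Equal-tailed 95% interval: the 0.025 and 0.975 quantiles of Beta(37, 44).
Posterior mean ≈ 0.457, SD ≈ 0.055; a Normal approximation gives roughly [0.349, 0.565].
Exact: F⁻¹(0.025) = 0.350; F⁻¹(0.975) = 0.565.

[0.350, 0.565]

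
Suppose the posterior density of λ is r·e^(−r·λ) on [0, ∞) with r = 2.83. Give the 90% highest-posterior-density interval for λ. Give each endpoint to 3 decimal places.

[0.000, 0.814]

The exponential density is strictly decreasing on [0, ∞), so the HPD interval is anchored at 0: [0, q] with P(λ ≤ q) = 0.90.
q = −ln(1 − 0.90) / 2.83 = 2.3026 / 2.83 = 0.814.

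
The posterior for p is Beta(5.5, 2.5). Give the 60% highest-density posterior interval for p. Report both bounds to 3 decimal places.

[0.602, 0.867]

The posterior is unimodal and skewed, so the HPD interval has equal density at both endpoints and is the shortest 60% interval.
Solving f(0.602) = f(0.867) with F(0.867) − F(0.602) = 0.60 gives [0.602, 0.867].
For comparison, the equal-tailed interval is [0.554, 0.828]; the HPD is narrower and shifted toward the mode.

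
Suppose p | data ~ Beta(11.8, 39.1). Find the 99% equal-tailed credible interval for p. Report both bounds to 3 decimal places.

Posterior: Beta(11.8, 39.1).
Equal-tailed 99% interval: the 0.005 and 0.995 quantiles of Beta(11.8, 39.1).
Posterior mean ≈ 0.232, SD ≈ 0.059; a Normal approximation gives roughly [0.081, 0.383].
Exact: F⁻¹(0.005) = 0.103; F⁻¹(0.995) = 0.399.

[0.103, 0.399]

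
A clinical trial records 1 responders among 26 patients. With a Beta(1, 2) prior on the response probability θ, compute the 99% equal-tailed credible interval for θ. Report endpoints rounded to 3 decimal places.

Posterior: Beta(1+1, 2+25) = Beta(2, 27).
Equal-tailed 99% interval: the 0.005 and 0.995 quantiles of Beta(2, 27).
Posterior mean ≈ 0.069, SD ≈ 0.046; a Normal approximation gives roughly [-0.050, 0.188].
Exact: F⁻¹(0.005) = 0.004; F⁻¹(0.995) = 0.237.

[0.004, 0.237]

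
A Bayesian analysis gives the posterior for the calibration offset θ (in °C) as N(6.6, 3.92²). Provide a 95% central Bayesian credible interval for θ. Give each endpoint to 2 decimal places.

The posterior is symmetric, so the 95% equal-tailed interval is θ = 6.6 ± z·3.92 with z = 1.960.
Half-width: 1.960 × 3.92 = 7.68.
6.6 − 7.68 = -1.08; 6.6 + 7.68 = 14.28.

[-1.08, 14.28]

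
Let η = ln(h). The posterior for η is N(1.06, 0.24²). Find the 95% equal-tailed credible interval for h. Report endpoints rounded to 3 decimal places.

On the log scale the 95% interval is 1.06 ± 1.960 × 0.24 = [0.5896, 1.5304].
Exponentiate: [e^0.5896, e^1.5304] = [1.803, 4.620].

[1.803, 4.620]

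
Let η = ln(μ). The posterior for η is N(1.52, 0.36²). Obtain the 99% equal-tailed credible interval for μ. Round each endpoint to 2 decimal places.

On the log scale the 99% interval is 1.52 ± 2.576 × 0.36 = [0.5927, 2.4473].
Exponentiate: [e^0.5927, e^2.4473] = [1.81, 11.56].

[1.81, 11.56]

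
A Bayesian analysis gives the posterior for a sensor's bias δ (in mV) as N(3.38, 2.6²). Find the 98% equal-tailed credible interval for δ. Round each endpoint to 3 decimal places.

The posterior is symmetric, so the 98% equal-tailed interval is δ = 3.38 ± z·2.6 with z = 2.326.
Half-width: 2.326 × 2.6 = 6.049.
3.38 − 6.049 = -2.669; 3.38 + 6.049 = 9.429.

[-2.669, 9.429]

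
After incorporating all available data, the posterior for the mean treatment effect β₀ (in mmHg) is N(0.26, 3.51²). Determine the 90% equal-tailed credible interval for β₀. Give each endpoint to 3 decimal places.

The posterior is symmetric, so the 90% equal-tailed interval is β₀ = 0.26 ± z·3.51 with z = 1.645.
Half-width: 1.645 × 3.51 = 5.773.
0.26 − 5.773 = -5.513; 0.26 + 5.773 = 6.033.

[-5.513, 6.033]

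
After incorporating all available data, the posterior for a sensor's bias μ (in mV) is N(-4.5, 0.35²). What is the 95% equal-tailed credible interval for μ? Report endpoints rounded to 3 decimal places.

The posterior is symmetric, so the 95% equal-tailed interval is μ = -4.5 ± z·0.35 with z = 1.960.
Half-width: 1.960 × 0.35 = 0.686.
-4.5 − 0.686 = -5.186; -4.5 + 0.686 = -3.814.

[-5.186, -3.814]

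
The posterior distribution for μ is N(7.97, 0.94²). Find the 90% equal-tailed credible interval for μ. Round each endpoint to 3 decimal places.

The posterior is symmetric, so the 90% equal-tailed interval is μ = 7.97 ± z·0.94 with z = 1.645.
Half-width: 1.645 × 0.94 = 1.546.
7.97 − 1.546 = 6.424; 7.97 + 1.546 = 9.516.

[6.424, 9.516]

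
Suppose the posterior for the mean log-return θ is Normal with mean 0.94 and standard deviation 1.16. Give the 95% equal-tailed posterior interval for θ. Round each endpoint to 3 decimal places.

[-1.334, 3.214]

The posterior is symmetric, so the 95% equal-tailed interval is θ = 0.94 ± z·1.16 with z = 1.960.
Half-width: 1.960 × 1.16 = 2.274.
0.94 − 2.274 = -1.334; 0.94 + 2.274 = 3.214.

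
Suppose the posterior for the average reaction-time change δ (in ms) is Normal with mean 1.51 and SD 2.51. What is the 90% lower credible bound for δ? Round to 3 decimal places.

Need L with P(δ ≥ L) = 0.90: L = 1.51 − z_{0.1}·2.51.
z = 1.282; L = 1.51 − 1.282 × 2.51 = -1.707.

-1.707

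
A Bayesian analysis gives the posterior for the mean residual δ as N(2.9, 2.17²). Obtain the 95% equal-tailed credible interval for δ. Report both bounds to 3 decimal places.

The posterior is symmetric, so the 95% equal-tailed interval is δ = 2.9 ± z·2.17 with z = 1.960.
Half-width: 1.960 × 2.17 = 4.253.
2.9 − 4.253 = -1.353; 2.9 + 4.253 = 7.153.

[-1.353, 7.153]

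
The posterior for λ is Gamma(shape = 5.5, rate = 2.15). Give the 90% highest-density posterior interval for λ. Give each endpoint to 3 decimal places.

The posterior is unimodal and skewed, so the HPD interval has equal density at both endpoints and is the shortest 90% interval.
Solving f(0.844) = f(4.206) with F(4.206) − F(0.844) = 0.90 gives [0.844, 4.206].
For comparison, the equal-tailed interval is [1.064, 4.576]; the HPD is narrower and shifted toward the mode.

[0.844, 4.206]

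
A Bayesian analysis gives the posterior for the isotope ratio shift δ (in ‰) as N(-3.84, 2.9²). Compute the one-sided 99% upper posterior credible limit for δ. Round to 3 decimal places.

2.906

Need U with P(δ ≤ U) = 0.99: U = -3.84 + z_{0.01}·2.9.
z = 2.326; U = -3.84 + 2.326 × 2.9 = 2.906.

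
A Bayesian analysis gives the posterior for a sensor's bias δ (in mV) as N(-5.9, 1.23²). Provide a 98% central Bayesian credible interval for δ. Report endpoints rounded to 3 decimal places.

The posterior is symmetric, so the 98% equal-tailed interval is δ = -5.9 ± z·1.23 with z = 2.326.
Half-width: 2.326 × 1.23 = 2.861.
-5.9 − 2.861 = -8.761; -5.9 + 2.861 = -3.039.

[-8.761, -3.039]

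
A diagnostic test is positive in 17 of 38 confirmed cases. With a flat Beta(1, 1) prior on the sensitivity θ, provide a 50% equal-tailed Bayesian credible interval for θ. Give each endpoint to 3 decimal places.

[0.396, 0.503]

Posterior: Beta(1+17, 1+21) = Beta(18, 22).
Equal-tailed 50% interval: the 0.25 and 0.75 quantiles of Beta(18, 22).
Posterior mean ≈ 0.450, SD ≈ 0.078; a Normal approximation gives roughly [0.398, 0.502].
Exact: F⁻¹(0.25) = 0.396; F⁻¹(0.75) = 0.503.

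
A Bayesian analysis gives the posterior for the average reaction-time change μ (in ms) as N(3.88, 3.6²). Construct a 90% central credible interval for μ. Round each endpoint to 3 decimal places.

The posterior is symmetric, so the 90% equal-tailed interval is μ = 3.88 ± z·3.6 with z = 1.645.
Half-width: 1.645 × 3.6 = 5.921.
3.88 − 5.921 = -2.041; 3.88 + 5.921 = 9.801.

[-2.041, 9.801]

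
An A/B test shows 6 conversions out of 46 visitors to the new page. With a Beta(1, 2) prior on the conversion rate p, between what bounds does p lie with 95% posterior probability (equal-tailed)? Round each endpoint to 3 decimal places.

[0.061, 0.252]

Posterior: Beta(1+6, 2+40) = Beta(7, 42).
Equal-tailed 95% interval: the 0.025 and 0.975 quantiles of Beta(7, 42).
Posterior mean ≈ 0.143, SD ≈ 0.049; a Normal approximation gives roughly [0.046, 0.240].
Exact: F⁻¹(0.025) = 0.061; F⁻¹(0.975) = 0.252.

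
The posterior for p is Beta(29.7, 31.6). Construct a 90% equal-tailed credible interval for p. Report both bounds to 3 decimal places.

[0.381, 0.589]

Posterior: Beta(29.7, 31.6).
Equal-tailed 90% interval: the 0.05 and 0.95 quantiles of Beta(29.7, 31.6).
Posterior mean ≈ 0.485, SD ≈ 0.063; a Normal approximation gives roughly [0.380, 0.589].
Exact: F⁻¹(0.05) = 0.381; F⁻¹(0.95) = 0.589.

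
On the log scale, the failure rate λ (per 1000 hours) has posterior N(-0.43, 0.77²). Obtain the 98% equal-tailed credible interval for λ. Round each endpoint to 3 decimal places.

On the log scale the 98% interval is -0.43 ± 2.326 × 0.77 = [-2.2213, 1.3613].
Exponentiate: [e^-2.2213, e^1.3613] = [0.108, 3.901].

[0.108, 3.901]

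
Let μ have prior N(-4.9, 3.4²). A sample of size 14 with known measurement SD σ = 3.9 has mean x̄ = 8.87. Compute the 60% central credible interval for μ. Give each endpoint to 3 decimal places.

Posterior precision = 1/3.4² + 14/3.9² = 0.0865 + 0.9204 = 1.0070, so posterior SD = 0.9965.
Posterior mean = (-4.9/3.4² + 14·8.87/3.9²) / 1.0070 = 7.6870.
Interval: 7.6870 ± 0.842 × 0.9965 → [6.848, 8.526].

[6.848, 8.526]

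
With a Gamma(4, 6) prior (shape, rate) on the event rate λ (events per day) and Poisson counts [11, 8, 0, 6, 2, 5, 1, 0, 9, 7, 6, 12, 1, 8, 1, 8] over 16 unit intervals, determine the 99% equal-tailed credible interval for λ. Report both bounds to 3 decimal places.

[3.026, 5.235]

Posterior: Gamma(4+85, 6+16) = Gamma(89, 22) (shape, rate).
Equal-tailed 99% interval: Gamma(89, 22) quantiles at 0.005 and 0.995.
Posterior mean ≈ 4.045, SD ≈ 0.429; a Normal approximation gives roughly [2.941, 5.150].
Exact: lower = 3.026; upper = 5.235.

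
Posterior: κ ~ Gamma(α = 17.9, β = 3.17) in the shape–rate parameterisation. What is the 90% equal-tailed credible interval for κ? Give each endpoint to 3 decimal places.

Posterior: Gamma(shape 17.9, rate 3.17).
Equal-tailed 90% interval: Gamma(17.9, 3.17) quantiles at 0.05 and 0.95.
Posterior mean ≈ 5.647, SD ≈ 1.335; a Normal approximation gives roughly [3.451, 7.842].
Exact: lower = 3.645; upper = 8.006.

[3.645, 8.006]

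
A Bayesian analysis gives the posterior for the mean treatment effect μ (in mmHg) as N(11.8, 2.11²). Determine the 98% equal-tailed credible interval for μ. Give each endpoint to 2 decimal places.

The posterior is symmetric, so the 98% equal-tailed interval is μ = 11.8 ± z·2.11 with z = 2.326.
Half-width: 2.326 × 2.11 = 4.91.
11.8 − 4.91 = 6.89; 11.8 + 4.91 = 16.71.

[6.89, 16.71]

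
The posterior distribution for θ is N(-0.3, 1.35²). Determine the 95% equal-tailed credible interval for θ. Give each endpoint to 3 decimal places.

[-2.946, 2.346]

The posterior is symmetric, so the 95% equal-tailed interval is θ = -0.3 ± z·1.35 with z = 1.960.
Half-width: 1.960 × 1.35 = 2.646.
-0.3 − 2.646 = -2.946; -0.3 + 2.646 = 2.346.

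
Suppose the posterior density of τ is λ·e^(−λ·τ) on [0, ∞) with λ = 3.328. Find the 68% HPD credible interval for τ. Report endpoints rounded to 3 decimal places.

The exponential density is strictly decreasing on [0, ∞), so the HPD interval is anchored at 0: [0, q] with P(τ ≤ q) = 0.68.
q = −ln(1 − 0.68) / 3.328 = 1.1394 / 3.328 = 0.342.

[0.000, 0.342]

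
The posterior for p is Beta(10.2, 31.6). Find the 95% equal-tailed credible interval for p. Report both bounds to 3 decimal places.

[0.128, 0.383]

Posterior: Beta(10.2, 31.6).
Equal-tailed 95% interval: the 0.025 and 0.975 quantiles of Beta(10.2, 31.6).
Posterior mean ≈ 0.244, SD ≈ 0.066; a Normal approximation gives roughly [0.115, 0.373].
Exact: F⁻¹(0.025) = 0.128; F⁻¹(0.975) = 0.383.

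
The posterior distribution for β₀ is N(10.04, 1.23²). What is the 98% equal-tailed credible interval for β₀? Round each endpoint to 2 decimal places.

[7.18, 12.90]

The posterior is symmetric, so the 98% equal-tailed interval is β₀ = 10.04 ± z·1.23 with z = 2.326.
Half-width: 2.326 × 1.23 = 2.86.
10.04 − 2.86 = 7.18; 10.04 + 2.86 = 12.90.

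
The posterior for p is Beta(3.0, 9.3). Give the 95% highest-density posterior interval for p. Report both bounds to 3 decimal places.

[0.039, 0.473]

The posterior is unimodal and skewed, so the HPD interval has equal density at both endpoints and is the shortest 95% interval.
Solving f(0.039) = f(0.473) with F(0.473) − F(0.039) = 0.95 gives [0.039, 0.473].
For comparison, the equal-tailed interval is [0.059, 0.507]; the HPD is narrower and shifted toward the mode.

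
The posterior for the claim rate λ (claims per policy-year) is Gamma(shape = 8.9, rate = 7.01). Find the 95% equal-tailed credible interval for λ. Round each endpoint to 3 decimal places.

[0.578, 2.230]

Posterior: Gamma(shape 8.9, rate 7.01).
Equal-tailed 95% interval: Gamma(8.9, 7.01) quantiles at 0.025 and 0.975.
Posterior mean ≈ 1.270, SD ≈ 0.426; a Normal approximation gives roughly [0.436, 2.104].
Exact: lower = 0.578; upper = 2.230.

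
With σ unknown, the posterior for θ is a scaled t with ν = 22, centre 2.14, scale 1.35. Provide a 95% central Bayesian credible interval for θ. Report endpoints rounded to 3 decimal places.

[-0.660, 4.940]

The t_22 distribution is symmetric; the 95% interval is 2.14 ± t·1.35 with t_{0.975,22} = 2.074.
Half-width: 2.074 × 1.35 = 2.800.
2.14 − 2.800 = -0.660; 2.14 + 2.800 = 4.940.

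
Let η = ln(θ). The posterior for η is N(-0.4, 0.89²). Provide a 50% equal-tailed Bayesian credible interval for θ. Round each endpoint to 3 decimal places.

On the log scale the 50% interval is -0.4 ± 0.674 × 0.89 = [-1.0003, 0.2003].
Exponentiate: [e^-1.0003, e^0.2003] = [0.368, 1.222].

[0.368, 1.222]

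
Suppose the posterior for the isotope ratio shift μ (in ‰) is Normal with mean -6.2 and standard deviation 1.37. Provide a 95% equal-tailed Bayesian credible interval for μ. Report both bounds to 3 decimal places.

The posterior is symmetric, so the 95% equal-tailed interval is μ = -6.2 ± z·1.37 with z = 1.960.
Half-width: 1.960 × 1.37 = 2.685.
-6.2 − 2.685 = -8.885; -6.2 + 2.685 = -3.515.

[-8.885, -3.515]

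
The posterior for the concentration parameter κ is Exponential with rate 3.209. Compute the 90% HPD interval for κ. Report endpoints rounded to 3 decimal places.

[0.000, 0.718]

The exponential density is strictly decreasing on [0, ∞), so the HPD interval is anchored at 0: [0, q] with P(κ ≤ q) = 0.90.
q = −ln(1 − 0.90) / 3.209 = 2.3026 / 3.209 = 0.718.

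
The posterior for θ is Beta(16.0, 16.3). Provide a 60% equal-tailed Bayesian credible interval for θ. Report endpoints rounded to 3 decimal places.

Posterior: Beta(16.0, 16.3).
Equal-tailed 60% interval: the 0.2 and 0.8 quantiles of Beta(16.0, 16.3).
Posterior mean ≈ 0.495, SD ≈ 0.087; a Normal approximation gives roughly [0.422, 0.568].
Exact: F⁻¹(0.2) = 0.421; F⁻¹(0.8) = 0.570.

[0.421, 0.570]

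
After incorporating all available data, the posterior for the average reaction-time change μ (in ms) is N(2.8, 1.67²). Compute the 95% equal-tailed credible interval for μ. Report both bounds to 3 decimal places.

The posterior is symmetric, so the 95% equal-tailed interval is μ = 2.8 ± z·1.67 with z = 1.960.
Half-width: 1.960 × 1.67 = 3.273.
2.8 − 3.273 = -0.473; 2.8 + 3.273 = 6.073.

[-0.473, 6.073]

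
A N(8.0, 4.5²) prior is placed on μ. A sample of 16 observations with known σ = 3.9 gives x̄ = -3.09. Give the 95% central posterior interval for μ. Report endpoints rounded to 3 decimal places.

[-4.460, -0.725]

Posterior precision = 1/4.5² + 16/3.9² = 0.0494 + 1.0519 = 1.1013, so posterior SD = 0.9529.
Posterior mean = (8.0/4.5² + 16·-3.09/3.9²) / 1.1013 = -2.5927.
Interval: -2.5927 ± 1.960 × 0.9529 → [-4.460, -0.725].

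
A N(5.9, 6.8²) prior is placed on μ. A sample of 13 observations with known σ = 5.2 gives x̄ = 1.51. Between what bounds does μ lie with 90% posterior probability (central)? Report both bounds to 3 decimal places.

[-0.622, 4.020]

Posterior precision = 1/6.8² + 13/5.2² = 0.0216 + 0.4808 = 0.5024, so posterior SD = 1.4108.
Posterior mean = (5.9/6.8² + 13·1.51/5.2²) / 0.5024 = 1.6990.
Interval: 1.6990 ± 1.645 × 1.4108 → [-0.622, 4.020].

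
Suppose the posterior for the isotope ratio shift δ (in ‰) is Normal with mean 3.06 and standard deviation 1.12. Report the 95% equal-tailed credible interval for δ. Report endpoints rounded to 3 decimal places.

The posterior is symmetric, so the 95% equal-tailed interval is δ = 3.06 ± z·1.12 with z = 1.960.
Half-width: 1.960 × 1.12 = 2.195.
3.06 − 2.195 = 0.865; 3.06 + 2.195 = 5.255.

[0.865, 5.255]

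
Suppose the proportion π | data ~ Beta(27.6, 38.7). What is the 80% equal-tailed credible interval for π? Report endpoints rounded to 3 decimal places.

[0.339, 0.494]

Posterior: Beta(27.6, 38.7).
Equal-tailed 80% interval: the 0.1 and 0.9 quantiles of Beta(27.6, 38.7).
Posterior mean ≈ 0.416, SD ≈ 0.060; a Normal approximation gives roughly [0.339, 0.493].
Exact: F⁻¹(0.1) = 0.339; F⁻¹(0.9) = 0.494.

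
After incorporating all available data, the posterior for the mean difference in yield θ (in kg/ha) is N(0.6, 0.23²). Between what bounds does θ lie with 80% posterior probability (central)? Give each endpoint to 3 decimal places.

[0.305, 0.895]

The posterior is symmetric, so the 80% equal-tailed interval is θ = 0.6 ± z·0.23 with z = 1.282.
Half-width: 1.282 × 0.23 = 0.295.
0.6 − 0.295 = 0.305; 0.6 + 0.295 = 0.895.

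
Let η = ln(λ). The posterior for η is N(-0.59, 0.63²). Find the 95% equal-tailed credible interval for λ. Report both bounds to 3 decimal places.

[0.161, 1.906]

On the log scale the 95% interval is -0.59 ± 1.960 × 0.63 = [-1.8248, 0.6448].
Exponentiate: [e^-1.8248, e^0.6448] = [0.161, 1.906].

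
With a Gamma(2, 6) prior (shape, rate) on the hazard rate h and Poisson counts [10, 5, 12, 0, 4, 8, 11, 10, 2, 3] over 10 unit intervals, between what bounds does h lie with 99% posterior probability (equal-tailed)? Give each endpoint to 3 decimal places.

Posterior: Gamma(2+65, 6+10) = Gamma(67, 16) (shape, rate).
Equal-tailed 99% interval: Gamma(67, 16) quantiles at 0.005 and 0.995.
Posterior mean ≈ 4.188, SD ≈ 0.512; a Normal approximation gives roughly [2.870, 5.505].
Exact: lower = 2.987; upper = 5.622.

[2.987, 5.622]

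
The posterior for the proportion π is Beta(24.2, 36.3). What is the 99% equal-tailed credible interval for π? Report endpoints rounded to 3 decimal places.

Posterior: Beta(24.2, 36.3).
Equal-tailed 99% interval: the 0.005 and 0.995 quantiles of Beta(24.2, 36.3).
Posterior mean ≈ 0.400, SD ≈ 0.062; a Normal approximation gives roughly [0.239, 0.561].
Exact: F⁻¹(0.005) = 0.248; F⁻¹(0.995) = 0.565.

[0.248, 0.565]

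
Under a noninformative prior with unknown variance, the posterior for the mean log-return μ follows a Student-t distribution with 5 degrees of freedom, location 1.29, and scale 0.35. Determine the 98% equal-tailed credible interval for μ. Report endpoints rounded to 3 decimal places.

[0.112, 2.468]

The t_5 distribution is symmetric; the 98% interval is 1.29 ± t·0.35 with t_{0.99,5} = 3.365.
Half-width: 3.365 × 0.35 = 1.178.
1.29 − 1.178 = 0.112; 1.29 + 1.178 = 2.468.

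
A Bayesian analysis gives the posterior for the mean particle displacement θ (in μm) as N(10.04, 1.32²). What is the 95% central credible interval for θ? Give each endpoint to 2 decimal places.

The posterior is symmetric, so the 95% equal-tailed interval is θ = 10.04 ± z·1.32 with z = 1.960.
Half-width: 1.960 × 1.32 = 2.59.
10.04 − 2.59 = 7.45; 10.04 + 2.59 = 12.63.

[7.45, 12.63]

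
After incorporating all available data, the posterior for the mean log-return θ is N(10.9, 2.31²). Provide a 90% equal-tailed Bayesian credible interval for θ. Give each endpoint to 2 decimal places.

The posterior is symmetric, so the 90% equal-tailed interval is θ = 10.9 ± z·2.31 with z = 1.645.
Half-width: 1.645 × 2.31 = 3.80.
10.9 − 3.80 = 7.10; 10.9 + 3.80 = 14.70.

[7.10, 14.70]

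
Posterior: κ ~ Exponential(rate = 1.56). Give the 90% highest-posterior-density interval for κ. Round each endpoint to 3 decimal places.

The exponential density is strictly decreasing on [0, ∞), so the HPD interval is anchored at 0: [0, q] with P(κ ≤ q) = 0.90.
q = −ln(1 − 0.90) / 1.56 = 2.3026 / 1.56 = 1.476.

[0.000, 1.476]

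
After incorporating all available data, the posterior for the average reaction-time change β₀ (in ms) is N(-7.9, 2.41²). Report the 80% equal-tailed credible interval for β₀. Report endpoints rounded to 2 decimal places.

[-10.99, -4.81]

The posterior is symmetric, so the 80% equal-tailed interval is β₀ = -7.9 ± z·2.41 with z = 1.282.
Half-width: 1.282 × 2.41 = 3.09.
-7.9 − 3.09 = -10.99; -7.9 + 3.09 = -4.81.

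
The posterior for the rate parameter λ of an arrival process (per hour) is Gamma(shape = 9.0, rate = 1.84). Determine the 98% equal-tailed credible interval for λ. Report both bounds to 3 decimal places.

Posterior: Gamma(shape 9.0, rate 1.84).
Equal-tailed 98% interval: Gamma(9.0, 1.84) quantiles at 0.01 and 0.99.
Posterior mean ≈ 4.891, SD ≈ 1.630; a Normal approximation gives roughly [1.098, 8.684].
Exact: lower = 1.906; upper = 9.458.

[1.906, 9.458]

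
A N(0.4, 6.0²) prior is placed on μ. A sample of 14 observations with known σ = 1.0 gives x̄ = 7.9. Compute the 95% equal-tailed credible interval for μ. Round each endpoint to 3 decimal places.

[7.362, 8.408]

Posterior precision = 1/6.0² + 14/1.0² = 0.0278 + 14.0000 = 14.0278, so posterior SD = 0.2670.
Posterior mean = (0.4/6.0² + 14·7.9/1.0²) / 14.0278 = 7.8851.
Interval: 7.8851 ± 1.960 × 0.2670 → [7.362, 8.408].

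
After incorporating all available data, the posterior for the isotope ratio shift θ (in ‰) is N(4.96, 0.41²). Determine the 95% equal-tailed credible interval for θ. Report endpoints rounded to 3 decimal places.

[4.156, 5.764]

The posterior is symmetric, so the 95% equal-tailed interval is θ = 4.96 ± z·0.41 with z = 1.960.
Half-width: 1.960 × 0.41 = 0.804.
4.96 − 0.804 = 4.156; 4.96 + 0.804 = 5.764.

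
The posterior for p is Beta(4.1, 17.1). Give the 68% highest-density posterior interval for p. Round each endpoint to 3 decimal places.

[0.091, 0.253]

The posterior is unimodal and skewed, so the HPD interval has equal density at both endpoints and is the shortest 68% interval.
Solving f(0.091) = f(0.253) with F(0.253) − F(0.091) = 0.68 gives [0.091, 0.253].
For comparison, the equal-tailed interval is [0.110, 0.277]; the HPD is narrower and shifted toward the mode.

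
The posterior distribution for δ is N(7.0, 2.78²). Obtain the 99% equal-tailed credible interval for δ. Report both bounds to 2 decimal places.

The posterior is symmetric, so the 99% equal-tailed interval is δ = 7.0 ± z·2.78 with z = 2.576.
Half-width: 2.576 × 2.78 = 7.16.
7.0 − 7.16 = -0.16; 7.0 + 7.16 = 14.16.

[-0.16, 14.16]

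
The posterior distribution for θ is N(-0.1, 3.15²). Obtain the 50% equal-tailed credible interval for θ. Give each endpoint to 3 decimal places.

[-2.225, 2.025]

The posterior is symmetric, so the 50% equal-tailed interval is θ = -0.1 ± z·3.15 with z = 0.674.
Half-width: 0.674 × 3.15 = 2.125.
-0.1 − 2.125 = -2.225; -0.1 + 2.125 = 2.025.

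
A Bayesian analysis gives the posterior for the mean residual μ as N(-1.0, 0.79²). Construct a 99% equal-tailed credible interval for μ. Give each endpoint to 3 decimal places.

The posterior is symmetric, so the 99% equal-tailed interval is μ = -1.0 ± z·0.79 with z = 2.576.
Half-width: 2.576 × 0.79 = 2.035.
-1.0 − 2.035 = -3.035; -1.0 + 2.035 = 1.035.

[-3.035, 1.035]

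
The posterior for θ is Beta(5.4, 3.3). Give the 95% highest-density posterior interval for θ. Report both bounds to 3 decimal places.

[0.321, 0.907]

The posterior is unimodal and skewed, so the HPD interval has equal density at both endpoints and is the shortest 95% interval.
Solving f(0.321) = f(0.907) with F(0.907) − F(0.321) = 0.95 gives [0.321, 0.907].
For comparison, the equal-tailed interval is [0.299, 0.890]; the HPD is narrower and shifted toward the mode.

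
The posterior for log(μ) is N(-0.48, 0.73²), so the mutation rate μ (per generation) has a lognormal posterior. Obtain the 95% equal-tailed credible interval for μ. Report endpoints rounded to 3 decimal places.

On the log scale the 95% interval is -0.48 ± 1.960 × 0.73 = [-1.9108, 0.9508].
Exponentiate: [e^-1.9108, e^0.9508] = [0.148, 2.588].

[0.148, 2.588]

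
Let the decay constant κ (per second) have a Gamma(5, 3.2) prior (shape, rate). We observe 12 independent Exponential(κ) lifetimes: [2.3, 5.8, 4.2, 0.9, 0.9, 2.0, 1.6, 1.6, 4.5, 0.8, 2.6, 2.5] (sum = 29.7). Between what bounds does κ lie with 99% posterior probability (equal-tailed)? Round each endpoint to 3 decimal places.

Posterior: Gamma(5+12, 3.2+29.7) = Gamma(17, 32.9) (shape, rate).
Equal-tailed 99% interval: Gamma(17, 32.9) quantiles at 0.005 and 0.995.
Posterior mean ≈ 0.517, SD ≈ 0.125; a Normal approximation gives roughly [0.194, 0.840].
Exact: lower = 0.251; upper = 0.896.

[0.251, 0.896]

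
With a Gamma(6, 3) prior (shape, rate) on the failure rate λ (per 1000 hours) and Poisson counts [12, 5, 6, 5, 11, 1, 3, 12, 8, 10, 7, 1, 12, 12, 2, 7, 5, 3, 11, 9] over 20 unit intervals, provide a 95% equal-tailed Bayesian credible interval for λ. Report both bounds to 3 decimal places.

[5.440, 7.512]

Posterior: Gamma(6+142, 3+20) = Gamma(148, 23) (shape, rate).
Equal-tailed 95% interval: Gamma(148, 23) quantiles at 0.025 and 0.975.
Posterior mean ≈ 6.435, SD ≈ 0.529; a Normal approximation gives roughly [5.398, 7.471].
Exact: lower = 5.440; upper = 7.512.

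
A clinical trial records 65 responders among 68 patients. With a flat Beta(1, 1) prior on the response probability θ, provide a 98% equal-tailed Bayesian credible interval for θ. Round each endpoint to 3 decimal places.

[0.862, 0.988]

Posterior: Beta(1+65, 1+3) = Beta(66, 4).
Equal-tailed 98% interval: the 0.01 and 0.99 quantiles of Beta(66, 4).
Posterior mean ≈ 0.943, SD ≈ 0.028; a Normal approximation gives roughly [0.879, 1.007].
Exact: F⁻¹(0.01) = 0.862; F⁻¹(0.99) = 0.988.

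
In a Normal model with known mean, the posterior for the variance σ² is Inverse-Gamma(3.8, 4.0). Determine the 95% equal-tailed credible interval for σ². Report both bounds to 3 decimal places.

[0.473, 4.041]

Inverse-Gamma(3.8, 4.0) quantiles: F⁻¹(0.025) and F⁻¹(0.975).
Equivalently, 1/σ² ~ Gamma(3.8, rate = 4.0); invert its 0.975 and 0.025 quantiles.
Posterior mean ≈ 1.429, SD ≈ 1.065; a Normal approximation gives roughly [-0.658, 3.516].
Exact: lower = 0.473; upper = 4.041.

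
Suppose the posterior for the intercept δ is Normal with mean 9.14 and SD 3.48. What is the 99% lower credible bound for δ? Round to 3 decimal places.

1.044

Need L with P(δ ≥ L) = 0.99: L = 9.14 − z_{0.01}·3.48.
z = 2.326; L = 9.14 − 2.326 × 3.48 = 1.044.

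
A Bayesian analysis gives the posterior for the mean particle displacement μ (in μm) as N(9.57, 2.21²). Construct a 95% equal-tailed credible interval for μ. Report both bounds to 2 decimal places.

[5.24, 13.90]

The posterior is symmetric, so the 95% equal-tailed interval is μ = 9.57 ± z·2.21 with z = 1.960.
Half-width: 1.960 × 2.21 = 4.33.
9.57 − 4.33 = 5.24; 9.57 + 4.33 = 13.90.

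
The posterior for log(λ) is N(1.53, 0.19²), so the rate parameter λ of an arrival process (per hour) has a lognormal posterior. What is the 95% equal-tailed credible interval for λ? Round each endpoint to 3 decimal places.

[3.182, 6.702]

On the log scale the 95% interval is 1.53 ± 1.960 × 0.19 = [1.1576, 1.9024].
Exponentiate: [e^1.1576, e^1.9024] = [3.182, 6.702].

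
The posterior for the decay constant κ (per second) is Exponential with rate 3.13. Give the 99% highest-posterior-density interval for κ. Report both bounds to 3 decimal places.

[0.000, 1.471]

The exponential density is strictly decreasing on [0, ∞), so the HPD interval is anchored at 0: [0, q] with P(κ ≤ q) = 0.99.
q = −ln(1 − 0.99) / 3.13 = 4.6052 / 3.13 = 1.471.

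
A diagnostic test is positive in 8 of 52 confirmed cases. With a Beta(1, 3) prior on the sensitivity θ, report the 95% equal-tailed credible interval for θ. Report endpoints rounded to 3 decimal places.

Posterior: Beta(1+8, 3+44) = Beta(9, 47).
Equal-tailed 95% interval: the 0.025 and 0.975 quantiles of Beta(9, 47).
Posterior mean ≈ 0.161, SD ≈ 0.049; a Normal approximation gives roughly [0.065, 0.256].
Exact: F⁻¹(0.025) = 0.078; F⁻¹(0.975) = 0.267.

[0.078, 0.267]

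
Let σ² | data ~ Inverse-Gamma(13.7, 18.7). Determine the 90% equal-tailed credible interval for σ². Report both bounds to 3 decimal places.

[0.921, 2.272]

Inverse-Gamma(13.7, 18.7) quantiles: F⁻¹(0.05) and F⁻¹(0.95).
Equivalently, 1/σ² ~ Gamma(13.7, rate = 18.7); invert its 0.95 and 0.05 quantiles.
Posterior mean ≈ 1.472, SD ≈ 0.430; a Normal approximation gives roughly [0.764, 2.181].
Exact: lower = 0.921; upper = 2.272.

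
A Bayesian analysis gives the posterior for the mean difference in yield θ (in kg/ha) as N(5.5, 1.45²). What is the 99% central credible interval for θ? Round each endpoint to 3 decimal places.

[1.765, 9.235]

The posterior is symmetric, so the 99% equal-tailed interval is θ = 5.5 ± z·1.45 with z = 2.576.
Half-width: 2.576 × 1.45 = 3.735.
5.5 − 3.735 = 1.765; 5.5 + 3.735 = 9.235.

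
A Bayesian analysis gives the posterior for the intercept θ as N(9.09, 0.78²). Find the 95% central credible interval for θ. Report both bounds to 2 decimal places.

The posterior is symmetric, so the 95% equal-tailed interval is θ = 9.09 ± z·0.78 with z = 1.960.
Half-width: 1.960 × 0.78 = 1.53.
9.09 − 1.53 = 7.56; 9.09 + 1.53 = 10.62.

[7.56, 10.62]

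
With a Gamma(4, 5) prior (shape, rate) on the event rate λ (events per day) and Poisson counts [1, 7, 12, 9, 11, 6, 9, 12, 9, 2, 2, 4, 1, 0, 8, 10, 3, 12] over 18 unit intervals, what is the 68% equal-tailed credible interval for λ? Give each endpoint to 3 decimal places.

Posterior: Gamma(4+118, 5+18) = Gamma(122, 23) (shape, rate).
Equal-tailed 68% interval: Gamma(122, 23) quantiles at 0.16 and 0.84.
Posterior mean ≈ 5.304, SD ≈ 0.480; a Normal approximation gives roughly [4.827, 5.782].
Exact: lower = 4.827; upper = 5.781.

[4.827, 5.781]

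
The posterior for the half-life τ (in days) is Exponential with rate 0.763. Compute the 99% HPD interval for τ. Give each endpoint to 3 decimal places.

[0.000, 6.036]

The exponential density is strictly decreasing on [0, ∞), so the HPD interval is anchored at 0: [0, q] with P(τ ≤ q) = 0.99.
q = −ln(1 − 0.99) / 0.763 = 4.6052 / 0.763 = 6.036.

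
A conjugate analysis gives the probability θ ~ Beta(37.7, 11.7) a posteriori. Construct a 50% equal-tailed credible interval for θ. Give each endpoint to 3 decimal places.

[0.724, 0.806]

Posterior: Beta(37.7, 11.7).
Equal-tailed 50% interval: the 0.25 and 0.75 quantiles of Beta(37.7, 11.7).
Posterior mean ≈ 0.763, SD ≈ 0.060; a Normal approximation gives roughly [0.723, 0.804].
Exact: F⁻¹(0.25) = 0.724; F⁻¹(0.75) = 0.806.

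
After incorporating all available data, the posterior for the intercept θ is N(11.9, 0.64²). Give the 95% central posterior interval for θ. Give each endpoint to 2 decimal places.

[10.65, 13.15]

The posterior is symmetric, so the 95% equal-tailed interval is θ = 11.9 ± z·0.64 with z = 1.960.
Half-width: 1.960 × 0.64 = 1.25.
11.9 − 1.25 = 10.65; 11.9 + 1.25 = 13.15.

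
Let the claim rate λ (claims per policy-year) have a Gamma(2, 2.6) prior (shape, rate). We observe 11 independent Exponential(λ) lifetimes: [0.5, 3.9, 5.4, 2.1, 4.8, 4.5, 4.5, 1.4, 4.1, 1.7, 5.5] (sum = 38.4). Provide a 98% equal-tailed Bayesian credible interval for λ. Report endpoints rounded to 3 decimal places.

[0.149, 0.557]

Posterior: Gamma(2+11, 2.6+38.4) = Gamma(13, 41.0) (shape, rate).
Equal-tailed 98% interval: Gamma(13, 41.0) quantiles at 0.01 and 0.99.
Posterior mean ≈ 0.317, SD ≈ 0.088; a Normal approximation gives roughly [0.112, 0.522].
Exact: lower = 0.149; upper = 0.557.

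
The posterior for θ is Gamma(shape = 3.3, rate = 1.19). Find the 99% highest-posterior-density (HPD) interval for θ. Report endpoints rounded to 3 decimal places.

The posterior is unimodal and skewed, so the HPD interval has equal density at both endpoints and is the shortest 99% interval.
Solving f(0.166) = f(7.537) with F(7.537) − F(0.166) = 0.99 gives [0.166, 7.537].
For comparison, the equal-tailed interval is [0.361, 8.232]; the HPD is narrower and shifted toward the mode.

[0.166, 7.537]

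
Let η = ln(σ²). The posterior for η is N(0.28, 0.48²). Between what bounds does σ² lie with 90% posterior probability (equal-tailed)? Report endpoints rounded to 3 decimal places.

On the log scale the 90% interval is 0.28 ± 1.645 × 0.48 = [-0.5095, 1.0695].
Exponentiate: [e^-0.5095, e^1.0695] = [0.601, 2.914].

[0.601, 2.914]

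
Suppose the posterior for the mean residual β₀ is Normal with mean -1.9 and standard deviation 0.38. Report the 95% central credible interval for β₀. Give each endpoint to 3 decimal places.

The posterior is symmetric, so the 95% equal-tailed interval is β₀ = -1.9 ± z·0.38 with z = 1.960.
Half-width: 1.960 × 0.38 = 0.745.
-1.9 − 0.745 = -2.645; -1.9 + 0.745 = -1.155.

[-2.645, -1.155]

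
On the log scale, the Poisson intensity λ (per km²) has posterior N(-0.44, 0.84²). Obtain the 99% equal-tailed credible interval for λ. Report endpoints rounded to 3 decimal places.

[0.074, 5.605]

On the log scale the 99% interval is -0.44 ± 2.576 × 0.84 = [-2.6037, 1.7237].
Exponentiate: [e^-2.6037, e^1.7237] = [0.074, 5.605].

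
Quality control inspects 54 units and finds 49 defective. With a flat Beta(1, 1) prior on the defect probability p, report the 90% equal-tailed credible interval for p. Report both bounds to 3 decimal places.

[0.818, 0.951]

Posterior: Beta(1+49, 1+5) = Beta(50, 6).
Equal-tailed 90% interval: the 0.05 and 0.95 quantiles of Beta(50, 6).
Posterior mean ≈ 0.893, SD ≈ 0.041; a Normal approximation gives roughly [0.825, 0.960].
Exact: F⁻¹(0.05) = 0.818; F⁻¹(0.95) = 0.951.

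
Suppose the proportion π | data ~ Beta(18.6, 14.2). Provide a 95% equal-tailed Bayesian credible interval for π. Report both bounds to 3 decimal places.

[0.397, 0.729]

Posterior: Beta(18.6, 14.2).
Equal-tailed 95% interval: the 0.025 and 0.975 quantiles of Beta(18.6, 14.2).
Posterior mean ≈ 0.567, SD ≈ 0.085; a Normal approximation gives roughly [0.400, 0.734].
Exact: F⁻¹(0.025) = 0.397; F⁻¹(0.975) = 0.729.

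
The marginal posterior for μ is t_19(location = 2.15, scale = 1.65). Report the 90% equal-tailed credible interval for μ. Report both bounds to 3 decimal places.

The t_19 distribution is symmetric; the 90% interval is 2.15 ± t·1.65 with t_{0.95,19} = 1.729.
Half-width: 1.729 × 1.65 = 2.853.
2.15 − 2.853 = -0.703; 2.15 + 2.853 = 5.003.

[-0.703, 5.003]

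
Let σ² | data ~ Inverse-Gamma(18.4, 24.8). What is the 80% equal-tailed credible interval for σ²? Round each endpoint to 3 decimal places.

Inverse-Gamma(18.4, 24.8) quantiles: F⁻¹(0.1) and F⁻¹(0.9).
Equivalently, 1/σ² ~ Gamma(18.4, rate = 24.8); invert its 0.9 and 0.1 quantiles.
Posterior mean ≈ 1.425, SD ≈ 0.352; a Normal approximation gives roughly [0.974, 1.876].
Exact: lower = 1.030; upper = 1.884.

[1.030, 1.884]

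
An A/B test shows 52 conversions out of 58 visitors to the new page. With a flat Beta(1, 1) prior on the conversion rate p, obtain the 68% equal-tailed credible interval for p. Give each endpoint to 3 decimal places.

[0.843, 0.924]

Posterior: Beta(1+52, 1+6) = Beta(53, 7).
Equal-tailed 68% interval: the 0.16 and 0.84 quantiles of Beta(53, 7).
Posterior mean ≈ 0.883, SD ≈ 0.041; a Normal approximation gives roughly [0.842, 0.924].
Exact: F⁻¹(0.16) = 0.843; F⁻¹(0.84) = 0.924.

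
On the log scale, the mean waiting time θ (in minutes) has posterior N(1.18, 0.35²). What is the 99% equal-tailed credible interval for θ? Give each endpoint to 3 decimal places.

[1.321, 8.017]

On the log scale the 99% interval is 1.18 ± 2.576 × 0.35 = [0.2785, 2.0815].
Exponentiate: [e^0.2785, e^2.0815] = [1.321, 8.017].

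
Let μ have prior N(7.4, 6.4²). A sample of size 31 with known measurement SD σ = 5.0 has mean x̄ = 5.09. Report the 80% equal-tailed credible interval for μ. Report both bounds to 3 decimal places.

Posterior precision = 1/6.4² + 31/5.0² = 0.0244 + 1.2400 = 1.2644, so posterior SD = 0.8893.
Posterior mean = (7.4/6.4² + 31·5.09/5.0²) / 1.2644 = 5.1346.
Interval: 5.1346 ± 1.282 × 0.8893 → [3.995, 6.274].

[3.995, 6.274]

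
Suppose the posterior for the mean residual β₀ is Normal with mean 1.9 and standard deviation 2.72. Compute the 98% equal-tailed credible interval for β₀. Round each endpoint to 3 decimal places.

The posterior is symmetric, so the 98% equal-tailed interval is β₀ = 1.9 ± z·2.72 with z = 2.326.
Half-width: 2.326 × 2.72 = 6.328.
1.9 − 6.328 = -4.428; 1.9 + 6.328 = 8.228.

[-4.428, 8.228]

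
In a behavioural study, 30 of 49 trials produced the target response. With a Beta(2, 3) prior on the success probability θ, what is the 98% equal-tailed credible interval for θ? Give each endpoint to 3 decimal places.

[0.435, 0.740]

Posterior: Beta(2+30, 3+19) = Beta(32, 22).
Equal-tailed 98% interval: the 0.01 and 0.99 quantiles of Beta(32, 22).
Posterior mean ≈ 0.593, SD ≈ 0.066; a Normal approximation gives roughly [0.438, 0.747].
Exact: F⁻¹(0.01) = 0.435; F⁻¹(0.99) = 0.740.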